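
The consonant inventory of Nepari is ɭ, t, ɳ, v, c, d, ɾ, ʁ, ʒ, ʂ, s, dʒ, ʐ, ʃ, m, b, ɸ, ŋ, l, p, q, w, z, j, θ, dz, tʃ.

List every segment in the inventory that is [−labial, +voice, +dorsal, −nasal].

ʁ, j

Eliminate segments failing any feature: /ɭ, ɳ, d, ɾ, ʒ, dʒ, ʐ, l, z, dz/ are [−dorsal]; /t, c, ʂ, s, ʃ, q, θ, tʃ/ are [−voice]; /v, m, b, ɸ, p, w/ are [+labial]; /ŋ/ is [+nasal]. The remaining /ʁ, j/ satisfy [−labial], [+voice], [+dorsal], [−nasal].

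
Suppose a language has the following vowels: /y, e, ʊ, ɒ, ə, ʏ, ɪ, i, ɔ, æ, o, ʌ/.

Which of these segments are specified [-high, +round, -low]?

Checking each segment against [-high], [+round], [-low]: /ɔ/ (mid back rounded lax vowel), /o/ (mid back rounded tense vowel) satisfy every feature; every other segment in the inventory fails at least one.

ɔ, o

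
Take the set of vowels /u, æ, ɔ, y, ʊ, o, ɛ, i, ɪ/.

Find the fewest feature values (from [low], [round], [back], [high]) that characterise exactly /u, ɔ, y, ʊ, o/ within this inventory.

The target set is precisely the extension of [+round] in this inventory.

[+round]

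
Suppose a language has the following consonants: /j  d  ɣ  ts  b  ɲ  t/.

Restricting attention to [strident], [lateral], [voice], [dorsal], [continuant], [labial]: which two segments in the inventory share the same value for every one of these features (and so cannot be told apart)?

j, ɣ

/j/ (palatal glide) and /ɣ/ (voiced velar fricative) are both [-strident], [-lateral], [+voice], [+dorsal], [+continuant], [-labial], so none of the listed features separates them. (They do differ in [sonorant] and [back], which are not among the given features.) Every other pair in the inventory differs on at least one listed feature.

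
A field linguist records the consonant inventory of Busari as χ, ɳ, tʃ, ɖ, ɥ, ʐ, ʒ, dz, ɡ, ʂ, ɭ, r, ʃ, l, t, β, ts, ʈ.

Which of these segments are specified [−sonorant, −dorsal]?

tʃ, ɖ, ʐ, ʒ, dz, ʂ, ʃ, t, β, ts, ʈ

Eliminate segments failing any feature: /χ, ɡ/ are [+dorsal]; /ɳ, ɥ, ɭ, r, l/ are [+sonorant]. The remaining /tʃ, ɖ, ʐ, ʒ, dz, ʂ, ʃ, t, β, ts, ʈ/ satisfy [−sonorant], [−dorsal].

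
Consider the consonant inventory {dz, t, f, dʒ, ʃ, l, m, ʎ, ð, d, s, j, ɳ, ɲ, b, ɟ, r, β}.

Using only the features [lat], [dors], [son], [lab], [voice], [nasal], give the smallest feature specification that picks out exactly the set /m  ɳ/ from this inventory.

[+nasal, -dors]

Every target segment is [+nasal], [-dorsal]; each remaining inventory member fails at least one of these. Each conjunct is needed — [-dorsal] alone would also admit /dz, t, f, dʒ, …/; [+nasal] alone would also admit /ɲ/ — and no other single listed feature has exactly this extension, so two is the minimum.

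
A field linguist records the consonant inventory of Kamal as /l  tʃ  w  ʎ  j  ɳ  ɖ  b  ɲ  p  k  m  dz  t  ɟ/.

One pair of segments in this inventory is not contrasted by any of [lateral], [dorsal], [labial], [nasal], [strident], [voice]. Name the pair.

ɟ, j

Both /ɟ/ and /j/ are [−lateral], [+dorsal], [−labial], [−nasal], [−strident], [+voice]. Since the list omits [sonorant] and [continuant] — which do distinguish the voiced palatal stop from the palatal glide — this pair collapses; all other pairs remain distinct.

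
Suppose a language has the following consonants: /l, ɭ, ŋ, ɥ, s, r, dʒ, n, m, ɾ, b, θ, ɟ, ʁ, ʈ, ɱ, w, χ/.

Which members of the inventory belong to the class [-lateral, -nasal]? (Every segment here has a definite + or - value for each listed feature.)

Eliminate segments failing any feature: /l, ɭ/ are [+lateral]; /ŋ, n, m, ɱ/ are [+nasal]. The remaining /ɥ, s, r, dʒ, ɾ, b, θ, ɟ, ʁ, ʈ, w, χ/ satisfy [-lateral], [-nasal].

ɥ, s, r, dʒ, ɾ, b, θ, ɟ, ʁ, ʈ, w, χ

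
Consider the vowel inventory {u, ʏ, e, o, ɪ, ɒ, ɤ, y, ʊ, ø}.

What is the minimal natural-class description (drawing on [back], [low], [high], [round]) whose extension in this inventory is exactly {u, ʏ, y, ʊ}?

[+high, +round]

The class [+high], [+round] has exactly /u, ʏ, y, ʊ/ as its extension in this inventory. No smaller conjunction from the listed features achieves this: [+round] alone would also admit /o, ɒ, ø/; [+high] alone would also admit /ɪ/; and checking the remaining single features turns up none with this extension.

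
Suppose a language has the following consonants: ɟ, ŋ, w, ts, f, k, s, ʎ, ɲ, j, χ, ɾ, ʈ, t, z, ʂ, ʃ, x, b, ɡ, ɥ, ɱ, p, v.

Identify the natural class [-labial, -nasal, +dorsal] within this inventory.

ɟ, k, ʎ, j, χ, x, ɡ

Checking each segment against [-labial], [-nasal], [+dorsal]: /ɟ/ (voiced palatal stop), /k/ (voiceless velar stop), /ʎ/ (palatal lateral approximant), /j/ (palatal glide), /χ/ (voiceless uvular fricative), /x/ (voiceless velar fricative), among others, satisfy every feature; every other segment in the inventory fails at least one.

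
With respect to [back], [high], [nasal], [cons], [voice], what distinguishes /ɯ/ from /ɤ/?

/ɯ/ (high back unrounded vowel) and /ɤ/ (mid back unrounded tense vowel) agree on [+back], [-nasal], [-consonantal], [+voice]. They differ on [high] (/ɯ/ [+], /ɤ/ [-]).

[high]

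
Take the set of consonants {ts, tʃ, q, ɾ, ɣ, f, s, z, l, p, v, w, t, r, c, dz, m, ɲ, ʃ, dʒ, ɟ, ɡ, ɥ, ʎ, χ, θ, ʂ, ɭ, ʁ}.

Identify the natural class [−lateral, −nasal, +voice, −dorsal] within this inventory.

ɾ, z, v, r, dz, dʒ

Checking each segment against [−lateral], [−nasal], [+voice], [−dorsal]: /ɾ/ (alveolar tap), /z/ (voiced alveolar fricative), /v/ (voiced labiodental fricative), /r/ (alveolar trill), /dz/ (voiced alveolar affricate), /dʒ/ (voiced postalveolar affricate) satisfy every feature; every other segment in the inventory fails at least one.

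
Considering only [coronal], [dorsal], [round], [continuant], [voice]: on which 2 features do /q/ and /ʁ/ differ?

/q/ is the voiceless uvular stop and /ʁ/ is the voiced uvular fricative. Both are [-coronal], [+dorsal], [-round]. /q/ is [-voice] while /ʁ/ is [+voice]; /q/ is [-continuant] while /ʁ/ is [+continuant], so the distinguishing features are [voice], [continuant].

[voice], [continuant]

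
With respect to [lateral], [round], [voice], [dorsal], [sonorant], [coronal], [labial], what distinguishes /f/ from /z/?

The two segments share [−lateral], [−round], [−dorsal], [−sonorant]. The only features from the list on which they differ: /f/ is [−voice] while /z/ is [+voice]; /f/ is [+labial] while /z/ is [−labial]; /f/ is [−coronal] while /z/ is [+coronal].

[voice], [labial], [coronal]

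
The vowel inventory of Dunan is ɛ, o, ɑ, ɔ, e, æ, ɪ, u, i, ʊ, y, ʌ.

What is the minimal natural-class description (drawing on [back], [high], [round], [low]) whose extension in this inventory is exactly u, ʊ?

[+high, +back]

The class [+high], [+back] has exactly /u, ʊ/ as its extension in this inventory. No smaller conjunction from the listed features achieves this: [+back] alone would also admit /o, ɑ, ɔ, ʌ/; [+high] alone would also admit /ɪ, i, y/; and checking the remaining single features turns up none with this extension.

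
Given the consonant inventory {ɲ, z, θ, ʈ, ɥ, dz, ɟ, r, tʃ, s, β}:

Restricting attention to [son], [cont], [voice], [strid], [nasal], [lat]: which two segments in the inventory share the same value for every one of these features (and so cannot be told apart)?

ɥ, r

Both /ɥ/ and /r/ are [+sonorant], [+continuant], [+voice], [−strident], [−nasal], [−lateral]. Since the list omits [labial], [round] and [dorsal] — which do distinguish the labial-palatal glide from the alveolar trill — this pair collapses; all other pairs remain distinct.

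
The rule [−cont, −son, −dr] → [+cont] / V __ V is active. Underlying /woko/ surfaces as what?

/k/ satisfies [−cont, −son, −dr] and sits in V __ V. The [+continuant] counterpart of the voiceless velar stop is /x/. Other segments in /woko/ either fail the structural description or are not in the environment, so the surface form is [woxo].

[woxo]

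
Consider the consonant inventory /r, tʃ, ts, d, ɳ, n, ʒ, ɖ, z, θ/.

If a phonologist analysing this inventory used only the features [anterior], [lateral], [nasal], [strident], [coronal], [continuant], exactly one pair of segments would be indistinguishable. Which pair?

Both /r/ and /θ/ are [+anterior], [-lateral], [-nasal], [-strident], [+coronal], [+continuant]. Since the list omits [sonorant] and [voice] — which do distinguish the alveolar trill from the voiceless dental fricative — this pair collapses; all other pairs remain distinct.

r, θ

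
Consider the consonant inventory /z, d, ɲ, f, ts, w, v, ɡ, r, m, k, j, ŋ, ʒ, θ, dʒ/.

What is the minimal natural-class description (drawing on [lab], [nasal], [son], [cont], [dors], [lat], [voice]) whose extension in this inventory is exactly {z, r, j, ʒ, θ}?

[+cont, -lab]

Every target segment is [+continuant], [-labial]; each remaining inventory member fails at least one of these. Each conjunct is needed — [-labial] alone would also admit /d, ɲ, ts, ɡ, …/; [+continuant] alone would also admit /f, w, v/ — and no other single listed feature has exactly this extension, so two is the minimum.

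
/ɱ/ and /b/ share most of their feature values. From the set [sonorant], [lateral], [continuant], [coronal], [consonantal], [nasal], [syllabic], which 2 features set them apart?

[sonorant], [nasal]

/ɱ/ (labiodental nasal) and /b/ (voiced bilabial stop) agree on [−lateral], [−continuant], [−coronal], [+consonantal], [−syllabic]. They differ on [sonorant] (/ɱ/ [+], /b/ [−]), [nasal] (/ɱ/ [+], /b/ [−]).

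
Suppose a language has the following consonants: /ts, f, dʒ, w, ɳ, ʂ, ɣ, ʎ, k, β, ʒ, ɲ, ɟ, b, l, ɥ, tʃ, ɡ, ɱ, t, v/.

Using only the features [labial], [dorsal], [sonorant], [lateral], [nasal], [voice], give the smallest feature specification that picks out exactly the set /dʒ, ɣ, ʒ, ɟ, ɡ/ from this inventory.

[-sonorant, +voice, -labial]

The class [-sonorant], [+voice], [-labial] has exactly /dʒ, ɣ, ʒ, ɟ, ɡ/ as its extension in this inventory. No smaller conjunction from the listed features achieves this: [+voice, -labial] alone would also admit /ɳ, ʎ, ɲ, l/; [-sonorant, -labial] alone would also admit /ts, ʂ, k, tʃ, …/; [-sonorant, +voice] alone would also admit /β, b, v/; and checking the remaining two-feature bundles turns up none with this extension.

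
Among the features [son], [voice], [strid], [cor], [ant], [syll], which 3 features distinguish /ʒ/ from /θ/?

The two segments share [−sonorant], [+coronal], [−syllabic]. The only features from the list on which they differ: /ʒ/ is [+voice] while /θ/ is [−voice]; /ʒ/ is [+strident] while /θ/ is [−strident]; /ʒ/ is [−anterior] while /θ/ is [+anterior].

[voice], [strident], [anterior]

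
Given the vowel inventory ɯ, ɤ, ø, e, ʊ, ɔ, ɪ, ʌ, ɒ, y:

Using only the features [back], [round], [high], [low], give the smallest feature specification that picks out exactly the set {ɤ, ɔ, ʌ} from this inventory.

/ɤ, ɔ, ʌ/ are all [−high], [−low], [+back], and no other segment in the inventory matches all three values. Dropping any one of them over-generates: [−low, +back] alone would also admit /ɯ, ʊ/; [−high, +back] alone would also admit /ɒ/; [−high, −low] alone would also admit /ø, e/. No other combination of two listed features picks out exactly this set either, so fewer than three features will not do.

[−high, −low, +back]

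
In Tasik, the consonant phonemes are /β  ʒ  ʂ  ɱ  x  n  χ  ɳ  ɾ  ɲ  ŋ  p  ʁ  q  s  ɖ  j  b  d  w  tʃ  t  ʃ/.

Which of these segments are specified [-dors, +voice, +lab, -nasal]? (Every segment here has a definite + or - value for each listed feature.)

β, b

The [-dorsal] segments are /β, ʒ, ʂ, ɱ, n, ɳ, ɾ, p, s, ɖ, b, d, tʃ, t, ʃ/.
Of those, [+voice] gives /β, ʒ, ɱ, n, ɳ, ɾ, ɖ, b, d/.
Among these, [+labial] gives /β, ɱ, b/.
Among these, [-nasal] leaves /β, b/.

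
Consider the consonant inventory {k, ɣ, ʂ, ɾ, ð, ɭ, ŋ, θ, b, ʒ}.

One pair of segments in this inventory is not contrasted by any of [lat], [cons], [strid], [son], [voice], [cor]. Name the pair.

ɣ, b

On the given features, /ɣ/ and /b/ have an identical profile: [−lateral], [+consonantal], [−strident], [−sonorant], [+voice], [−coronal]. No other two segments in the inventory coincide on all 6 features. (They do differ in [continuant], [labial] and [dorsal], which are not among the given features.)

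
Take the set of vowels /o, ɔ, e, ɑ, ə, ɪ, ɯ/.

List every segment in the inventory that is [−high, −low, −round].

e, ə

Checking each segment against [−high], [−low], [−round]: /e/ (mid front unrounded tense vowel), /ə/ (mid central vowel (schwa)) satisfy every feature; every other segment in the inventory fails at least one.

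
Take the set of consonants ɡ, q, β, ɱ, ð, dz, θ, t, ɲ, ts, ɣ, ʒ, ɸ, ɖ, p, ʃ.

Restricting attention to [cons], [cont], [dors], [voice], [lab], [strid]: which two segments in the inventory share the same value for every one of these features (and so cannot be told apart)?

Both /ɲ/ and /ɡ/ are [+consonantal], [-continuant], [+dorsal], [+voice], [-labial], [-strident]. Since the list omits [sonorant], [nasal] and [back] — which do distinguish the palatal nasal from the voiced velar stop — this pair collapses; all other pairs remain distinct.

ɲ, ɡ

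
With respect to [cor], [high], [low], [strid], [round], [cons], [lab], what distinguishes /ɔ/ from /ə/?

The two segments share [-coronal], [-high], [-low], [-strident], [-consonantal]. The only features from the list on which they differ: /ɔ/ is [+labial] while /ə/ is [-labial]; /ɔ/ is [+round] while /ə/ is [-round].

[labial], [round]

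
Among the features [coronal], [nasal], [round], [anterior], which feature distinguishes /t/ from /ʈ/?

[anterior]

/t/ (voiceless alveolar stop) and /ʈ/ (voiceless retroflex stop) agree on [+coronal], [−nasal], [−round]. They differ on [anterior] (/t/ [+], /ʈ/ [−]).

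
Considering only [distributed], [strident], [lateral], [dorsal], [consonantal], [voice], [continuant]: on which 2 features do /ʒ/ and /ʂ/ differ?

[voice], [distributed]

/ʒ/ (voiced postalveolar fricative) and /ʂ/ (voiceless retroflex fricative) agree on [+strident], [-lateral], [-dorsal], [+consonantal], [+continuant]. They differ on [voice] (/ʒ/ [+], /ʂ/ [-]), [distributed] (/ʒ/ [+], /ʂ/ [-]).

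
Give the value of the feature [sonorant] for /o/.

As the mid back rounded tense vowel, /o/ is [+sonorant].

[+sonorant]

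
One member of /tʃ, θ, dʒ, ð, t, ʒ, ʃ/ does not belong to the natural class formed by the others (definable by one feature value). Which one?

t

/dʒ, tʃ, θ, ð, ʒ, ʃ/ are all [+distributed], but /t/ (voiceless alveolar stop) is [−distributed]. No other single segment can be removed to leave a set sharing one feature value that the removed segment lacks, so /t/ is the odd one out.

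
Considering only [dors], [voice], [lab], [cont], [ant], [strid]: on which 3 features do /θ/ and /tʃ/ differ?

/θ/ (voiceless dental fricative) and /tʃ/ (voiceless postalveolar affricate) agree on [-dorsal], [-voice], [-labial]. They differ on [continuant] (/θ/ [+], /tʃ/ [-]), [strident] (/θ/ [-], /tʃ/ [+]), [anterior] (/θ/ [+], /tʃ/ [-]).

[continuant], [strident], [anterior]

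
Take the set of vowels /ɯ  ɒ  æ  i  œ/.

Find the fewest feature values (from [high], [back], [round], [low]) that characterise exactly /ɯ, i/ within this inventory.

/ɯ, i/ are exactly the [+high] segments in the inventory, so a single feature suffices.

[+high]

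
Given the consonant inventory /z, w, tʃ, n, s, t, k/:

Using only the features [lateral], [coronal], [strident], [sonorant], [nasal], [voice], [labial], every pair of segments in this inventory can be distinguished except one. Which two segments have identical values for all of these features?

s, tʃ

/s/ (voiceless alveolar fricative) and /tʃ/ (voiceless postalveolar affricate) are both [−lateral], [+coronal], [+strident], [−sonorant], [−nasal], [−voice], [−labial], so none of the listed features separates them. (They do differ in [continuant], [anterior] and [distributed], which are not among the given features.) Every other pair in the inventory differs on at least one listed feature.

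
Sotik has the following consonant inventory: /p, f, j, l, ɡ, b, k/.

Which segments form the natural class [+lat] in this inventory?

l

The feature [lateral] marks segments produced with airflow around the side(s) of the tongue. In this inventory /l/ has that property, so it is [+lateral]; /p, f, j, ɡ, b, k/ are [−lateral].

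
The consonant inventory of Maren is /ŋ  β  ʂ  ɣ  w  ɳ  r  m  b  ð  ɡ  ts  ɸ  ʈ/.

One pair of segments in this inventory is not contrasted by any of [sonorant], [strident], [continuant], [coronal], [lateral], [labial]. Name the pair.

/ɸ/ (voiceless bilabial fricative) and /β/ (voiced bilabial fricative) are both [-sonorant], [-strident], [+continuant], [-coronal], [-lateral], [+labial], so none of the listed features separates them. (They do differ in [voice], which is not among the given features.) Every other pair in the inventory differs on at least one listed feature.

ɸ, β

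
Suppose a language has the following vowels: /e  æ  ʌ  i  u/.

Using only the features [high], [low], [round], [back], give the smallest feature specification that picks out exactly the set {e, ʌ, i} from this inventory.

[-low, -round]

/e, ʌ, i/ are all [-low], [-round], and no other segment in the inventory matches both values. Dropping any one of them over-generates: [-round] alone would also admit /æ/; [-low] alone would also admit /u/. No other single listed feature picks out exactly this set either, so fewer than two features will not do.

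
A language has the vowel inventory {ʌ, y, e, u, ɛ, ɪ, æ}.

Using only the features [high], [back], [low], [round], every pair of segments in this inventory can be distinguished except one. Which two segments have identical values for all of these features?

On the given features, /ɛ/ and /e/ have an identical profile: [-high], [-back], [-low], [-round]. No other two segments in the inventory coincide on all 4 features. (They do differ in [tense], which is not among the given features.)

ɛ, e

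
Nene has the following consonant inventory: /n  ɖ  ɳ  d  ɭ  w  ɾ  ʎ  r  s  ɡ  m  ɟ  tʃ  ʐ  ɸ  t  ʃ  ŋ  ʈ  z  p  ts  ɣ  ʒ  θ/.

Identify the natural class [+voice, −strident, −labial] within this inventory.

n, ɖ, ɳ, d, ɭ, ɾ, ʎ, r, ɡ, ɟ, ŋ, ɣ

Checking each segment against [+voice], [−strident], [−labial]: /n/ (alveolar nasal), /ɖ/ (voiced retroflex stop), /ɳ/ (retroflex nasal), /d/ (voiced alveolar stop), /ɭ/ (retroflex lateral approximant), /ɾ/ (alveolar tap), among others, satisfy every feature; every other segment in the inventory fails at least one.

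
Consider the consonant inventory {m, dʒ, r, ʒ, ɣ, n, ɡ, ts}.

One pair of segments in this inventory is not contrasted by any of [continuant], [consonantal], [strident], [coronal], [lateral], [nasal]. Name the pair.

On the given features, /ts/ and /dʒ/ have an identical profile: [−continuant], [+consonantal], [+strident], [+coronal], [−lateral], [−nasal]. No other two segments in the inventory coincide on all 6 features. (They do differ in [voice], [anterior] and [distributed], which are not among the given features.)

ts, dʒ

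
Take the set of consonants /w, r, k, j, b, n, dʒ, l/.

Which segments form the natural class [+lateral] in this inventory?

The feature [lateral] marks segments produced with airflow around the side(s) of the tongue. In this inventory /l/ has that property, so it is [+lateral]; /w, r, k, j, b, n, dʒ/ are [−lateral].

l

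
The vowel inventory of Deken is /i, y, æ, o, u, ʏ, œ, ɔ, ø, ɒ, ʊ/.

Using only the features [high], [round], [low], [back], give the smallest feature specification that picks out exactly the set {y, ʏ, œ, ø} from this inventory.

Every target segment is [-back], [+round]; each remaining inventory member fails at least one of these. Each conjunct is needed — [+round] alone would also admit /o, u, ɔ, ɒ, …/; [-back] alone would also admit /i, æ/ — and no other single listed feature has exactly this extension, so two is the minimum.

[-back, +round]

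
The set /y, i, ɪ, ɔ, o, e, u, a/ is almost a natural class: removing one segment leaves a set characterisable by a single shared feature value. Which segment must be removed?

a

The remaining segments after removing /a/ share [-low]; /a/ (low unrounded vowel) is [+low]. For every other candidate removal, the leftover set fails to share any single feature value that the removed segment lacks.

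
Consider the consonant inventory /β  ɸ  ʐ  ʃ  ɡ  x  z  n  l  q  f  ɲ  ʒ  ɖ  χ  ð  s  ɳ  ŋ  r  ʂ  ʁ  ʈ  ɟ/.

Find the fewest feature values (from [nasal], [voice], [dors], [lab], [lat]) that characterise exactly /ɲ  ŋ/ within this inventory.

Every target segment is [+nasal], [+dorsal]; each remaining inventory member fails at least one of these. Each conjunct is needed — [+dorsal] alone would also admit /ɡ, x, q, χ, …/; [+nasal] alone would also admit /n, ɳ/ — and no other single listed feature has exactly this extension, so two is the minimum.

[+nasal, +dors]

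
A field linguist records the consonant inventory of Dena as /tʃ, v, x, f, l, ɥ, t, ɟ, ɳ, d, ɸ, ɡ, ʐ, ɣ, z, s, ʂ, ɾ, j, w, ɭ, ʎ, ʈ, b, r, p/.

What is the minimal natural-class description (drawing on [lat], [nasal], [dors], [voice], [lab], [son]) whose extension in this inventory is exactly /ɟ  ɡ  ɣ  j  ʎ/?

The class [+voice], [-labial], [+dorsal] has exactly /ɟ, ɡ, ɣ, j, ʎ/ as its extension in this inventory. No smaller conjunction from the listed features achieves this: [-labial, +dorsal] alone would also admit /x/; [+voice, +dorsal] alone would also admit /ɥ, w/; [+voice, -labial] alone would also admit /l, ɳ, d, ʐ, …/; and checking the remaining two-feature bundles turns up none with this extension.

[+voice, -lab, +dors]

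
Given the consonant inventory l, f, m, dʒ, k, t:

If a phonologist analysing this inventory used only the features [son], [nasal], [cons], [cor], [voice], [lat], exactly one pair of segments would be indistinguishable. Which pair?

f, k

On the given features, /f/ and /k/ have an identical profile: [-sonorant], [-nasal], [+consonantal], [-coronal], [-voice], [-lateral]. No other two segments in the inventory coincide on all 6 features. (They do differ in [continuant], [labial] and [dorsal], which are not among the given features.)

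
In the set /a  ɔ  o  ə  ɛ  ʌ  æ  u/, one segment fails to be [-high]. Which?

Every segment except /u/ is [-high]. /u/ (high back rounded tense vowel) is [+high], so it is the exception.

u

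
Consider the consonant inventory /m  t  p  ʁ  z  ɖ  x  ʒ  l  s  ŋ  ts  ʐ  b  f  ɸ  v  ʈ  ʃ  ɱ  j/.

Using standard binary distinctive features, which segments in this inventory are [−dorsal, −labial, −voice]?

Checking each segment against [−dorsal], [−labial], [−voice]: /t/ (voiceless alveolar stop), /s/ (voiceless alveolar fricative), /ts/ (voiceless alveolar affricate), /ʈ/ (voiceless retroflex stop), /ʃ/ (voiceless postalveolar fricative) satisfy every feature; every other segment in the inventory fails at least one.

t, s, ts, ʈ, ʃ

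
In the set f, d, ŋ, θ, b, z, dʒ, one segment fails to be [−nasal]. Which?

/b, dʒ, z, d, f, θ/ are all [−nasal]; /ŋ/ (velar nasal) is [+nasal].

ŋ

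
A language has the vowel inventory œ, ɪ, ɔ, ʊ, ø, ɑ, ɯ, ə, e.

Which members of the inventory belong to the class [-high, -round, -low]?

The [-high] segments are /œ, ɔ, ø, ɑ, ə, e/.
Then [-round] gives /ɑ, ə, e/.
Then [-low] leaves /ə, e/.

ə, e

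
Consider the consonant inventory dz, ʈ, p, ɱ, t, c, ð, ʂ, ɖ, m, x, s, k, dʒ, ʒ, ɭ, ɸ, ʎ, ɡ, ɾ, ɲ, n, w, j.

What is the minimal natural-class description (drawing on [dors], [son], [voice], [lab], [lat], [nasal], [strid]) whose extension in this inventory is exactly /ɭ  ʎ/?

[+lat]

Every target segment is [+lateral] and no other inventory member is, so one feature is enough.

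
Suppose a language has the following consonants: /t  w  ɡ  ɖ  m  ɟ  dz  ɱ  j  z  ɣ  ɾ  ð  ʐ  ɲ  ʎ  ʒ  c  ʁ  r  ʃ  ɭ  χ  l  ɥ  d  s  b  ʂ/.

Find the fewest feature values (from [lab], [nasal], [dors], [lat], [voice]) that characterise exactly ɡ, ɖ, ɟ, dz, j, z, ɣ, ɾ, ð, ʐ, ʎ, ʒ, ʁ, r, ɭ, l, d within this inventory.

/ɡ, ɖ, ɟ, dz, j, z, ɣ, ɾ, ð, ʐ, ʎ, ʒ, ʁ, r, ɭ, l, d/ are all [+voice], [-nasal], [-labial], and no other segment in the inventory matches all three values. Dropping any one of them over-generates: [-nasal, -labial] alone would also admit /t, c, ʃ, χ, …/; [+voice, -labial] alone would also admit /ɲ/; [+voice, -nasal] alone would also admit /w, ɥ, b/. No other combination of two listed features picks out exactly this set either, so fewer than three features will not do.

[+voice, -nasal, -lab]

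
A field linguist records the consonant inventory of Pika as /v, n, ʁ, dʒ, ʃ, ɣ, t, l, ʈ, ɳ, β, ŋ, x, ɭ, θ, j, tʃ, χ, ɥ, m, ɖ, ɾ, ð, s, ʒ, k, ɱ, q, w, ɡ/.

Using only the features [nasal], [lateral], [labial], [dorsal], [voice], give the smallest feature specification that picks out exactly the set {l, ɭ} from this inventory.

[+lateral]

The target set is precisely the extension of [+lateral] in this inventory.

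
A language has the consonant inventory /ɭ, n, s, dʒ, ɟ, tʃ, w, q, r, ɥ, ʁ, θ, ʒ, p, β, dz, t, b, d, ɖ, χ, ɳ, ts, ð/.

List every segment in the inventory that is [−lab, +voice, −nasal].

Among the inventory, the [−labial] segments are /ɭ, n, s, dʒ, ɟ, tʃ, q, r, ʁ, θ, ʒ, dz, t, d, ɖ, χ, ɳ, ts, ð/.
Then [+voice] gives /ɭ, n, dʒ, ɟ, r, ʁ, ʒ, dz, d, ɖ, ɳ, ð/.
Then [−nasal] leaves /ɭ, dʒ, ɟ, r, ʁ, ʒ, dz, d, ɖ, ð/.

ɭ, dʒ, ɟ, r, ʁ, ʒ, dz, d, ɖ, ð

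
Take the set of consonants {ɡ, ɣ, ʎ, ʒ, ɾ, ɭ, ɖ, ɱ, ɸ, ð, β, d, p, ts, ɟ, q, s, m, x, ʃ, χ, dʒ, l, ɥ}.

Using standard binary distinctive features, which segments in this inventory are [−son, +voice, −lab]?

ɡ, ɣ, ʒ, ɖ, ð, d, ɟ, dʒ

Checking each segment against [−sonorant], [+voice], [−labial]: /ɡ/ (voiced velar stop), /ɣ/ (voiced velar fricative), /ʒ/ (voiced postalveolar fricative), /ɖ/ (voiced retroflex stop), /ð/ (voiced dental fricative), /d/ (voiced alveolar stop), among others, satisfy every feature; every other segment in the inventory fails at least one.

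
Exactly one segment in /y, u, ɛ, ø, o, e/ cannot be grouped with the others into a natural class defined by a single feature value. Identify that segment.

ɛ

The remaining segments after removing /ɛ/ share [+tense]; /ɛ/ (mid front unrounded lax vowel) is [-tense]. For every other candidate removal, the leftover set fails to share any single feature value that the removed segment lacks.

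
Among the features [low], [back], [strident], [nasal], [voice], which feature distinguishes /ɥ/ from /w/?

[back]

The two segments share [−low], [−strident], [−nasal], [+voice]. The only feature from the list on which they differ: /ɥ/ is [−back] while /w/ is [+back].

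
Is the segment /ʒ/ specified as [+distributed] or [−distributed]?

[+distributed]

/ʒ/ is the voiced postalveolar fricative. The feature [distributed] marks segments coronal with a long constriction (laminal); /ʒ/ has this property, so it is [+distributed].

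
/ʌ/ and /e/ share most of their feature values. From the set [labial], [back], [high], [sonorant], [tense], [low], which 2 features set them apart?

/ʌ/ (mid back unrounded lax vowel) and /e/ (mid front unrounded tense vowel) agree on [−labial], [−high], [+sonorant], [−low]. They differ on [back] (/ʌ/ [+], /e/ [−]), [tense] (/ʌ/ [−], /e/ [+]).

[back], [tense]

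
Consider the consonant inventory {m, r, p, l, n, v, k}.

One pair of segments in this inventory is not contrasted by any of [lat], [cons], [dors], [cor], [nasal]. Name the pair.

On the given features, /v/ and /p/ have an identical profile: [−lateral], [+consonantal], [−dorsal], [−coronal], [−nasal]. No other two segments in the inventory coincide on all 5 features. (They do differ in [voice] and [continuant], which are not among the given features.)

v, p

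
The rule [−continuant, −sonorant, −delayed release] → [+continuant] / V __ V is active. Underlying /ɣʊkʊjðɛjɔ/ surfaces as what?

The only segment in the rule's environment that also matches [−continuant, −sonorant, −delayed release] is /k/. Applying [+continuant] turns the voiceless velar stop into /x/ (voiceless velar fricative), giving [ɣʊxʊjðɛjɔ].

[ɣʊxʊjðɛjɔ]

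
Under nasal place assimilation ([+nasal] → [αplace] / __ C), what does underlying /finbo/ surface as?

[fimbo]

The only nasal preceding a consonant is /n/ before /b/. /b/ is [+labial], so /n/ → /m/, giving [fimbo].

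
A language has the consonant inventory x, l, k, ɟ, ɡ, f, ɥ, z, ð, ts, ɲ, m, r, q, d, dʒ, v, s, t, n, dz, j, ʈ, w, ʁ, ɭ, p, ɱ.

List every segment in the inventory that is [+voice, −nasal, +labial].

Checking each segment against [+voice], [−nasal], [+labial]: /ɥ/ (labial-palatal glide), /v/ (voiced labiodental fricative), /w/ (labial-velar glide) satisfy every feature; every other segment in the inventory fails at least one.

ɥ, v, w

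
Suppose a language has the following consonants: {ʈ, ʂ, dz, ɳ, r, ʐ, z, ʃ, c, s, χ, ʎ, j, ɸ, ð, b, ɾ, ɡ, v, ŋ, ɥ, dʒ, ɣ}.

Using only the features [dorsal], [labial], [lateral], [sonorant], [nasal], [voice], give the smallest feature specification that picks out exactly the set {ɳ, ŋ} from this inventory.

[+nasal]

/ɳ, ŋ/ are exactly the [+nasal] segments in the inventory, so a single feature suffices.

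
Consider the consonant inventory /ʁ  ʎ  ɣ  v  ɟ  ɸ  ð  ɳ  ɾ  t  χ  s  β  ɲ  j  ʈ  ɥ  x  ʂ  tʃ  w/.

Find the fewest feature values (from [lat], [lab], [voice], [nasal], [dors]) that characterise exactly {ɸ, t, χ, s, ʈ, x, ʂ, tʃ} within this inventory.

[−voice]

Every target segment is [−voice] and no other inventory member is, so one feature is enough.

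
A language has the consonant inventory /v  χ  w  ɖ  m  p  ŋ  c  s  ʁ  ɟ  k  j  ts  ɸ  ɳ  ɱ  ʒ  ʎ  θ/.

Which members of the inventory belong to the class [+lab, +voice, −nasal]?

v, w

The [+labial] segments are /v, w, m, p, ɸ, ɱ/.
Among these, [+voice] gives /v, w, m, ɱ/.
Among these, [−nasal] leaves /v, w/.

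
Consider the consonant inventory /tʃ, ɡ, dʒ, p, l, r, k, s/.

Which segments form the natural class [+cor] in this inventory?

tʃ, dʒ, l, r, s

The [+coronal] segments here are /tʃ, dʒ, l, r, s/; the remaining /ɡ, p, k/ are [-coronal].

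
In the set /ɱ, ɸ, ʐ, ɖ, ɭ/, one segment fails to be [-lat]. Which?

ɭ

/ʐ, ɖ, ɸ, ɱ/ are all [-lateral]; /ɭ/ (retroflex lateral approximant) is [+lateral].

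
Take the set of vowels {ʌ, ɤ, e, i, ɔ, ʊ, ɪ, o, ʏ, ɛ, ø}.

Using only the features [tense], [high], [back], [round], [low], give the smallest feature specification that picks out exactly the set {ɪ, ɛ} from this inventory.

/ɪ, ɛ/ are all [−back], [−round], [−tense], and no other segment in the inventory matches all three values. Dropping any one of them over-generates: [−round, −tense] alone would also admit /ʌ/; [−back, −tense] alone would also admit /ʏ/; [−back, −round] alone would also admit /e, i/. No other combination of two listed features picks out exactly this set either, so fewer than three features will not do.

[−back, −round, −tense]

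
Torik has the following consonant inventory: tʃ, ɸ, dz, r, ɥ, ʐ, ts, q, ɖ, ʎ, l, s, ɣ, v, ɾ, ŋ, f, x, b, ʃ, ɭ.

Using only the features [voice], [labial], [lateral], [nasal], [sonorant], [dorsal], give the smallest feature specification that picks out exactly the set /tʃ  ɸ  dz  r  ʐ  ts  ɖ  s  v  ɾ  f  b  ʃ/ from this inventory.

[-lateral, -dorsal]

/tʃ, ɸ, dz, r, ʐ, ts, ɖ, s, v, ɾ, f, b, ʃ/ are all [-lateral], [-dorsal], and no other segment in the inventory matches both values. Dropping any one of them over-generates: [-dorsal] alone would also admit /l, ɭ/; [-lateral] alone would also admit /ɥ, q, ɣ, ŋ, …/. No other single listed feature picks out exactly this set either, so fewer than two features will not do.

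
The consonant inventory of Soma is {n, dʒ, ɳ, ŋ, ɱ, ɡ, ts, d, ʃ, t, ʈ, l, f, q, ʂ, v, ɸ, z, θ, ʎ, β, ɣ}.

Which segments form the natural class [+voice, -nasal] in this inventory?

Checking each segment against [+voice], [-nasal]: /dʒ/ (voiced postalveolar affricate), /ɡ/ (voiced velar stop), /d/ (voiced alveolar stop), /l/ (alveolar lateral approximant), /v/ (voiced labiodental fricative), /z/ (voiced alveolar fricative), among others, satisfy every feature; every other segment in the inventory fails at least one.

dʒ, ɡ, d, l, v, z, ʎ, β, ɣ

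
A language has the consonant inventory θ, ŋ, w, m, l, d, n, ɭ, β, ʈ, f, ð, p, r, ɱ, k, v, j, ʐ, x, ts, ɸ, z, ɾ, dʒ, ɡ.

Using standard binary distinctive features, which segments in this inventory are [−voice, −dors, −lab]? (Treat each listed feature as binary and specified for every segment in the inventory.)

Checking each segment against [−voice], [−dorsal], [−labial]: /θ/ (voiceless dental fricative), /ʈ/ (voiceless retroflex stop), /ts/ (voiceless alveolar affricate) satisfy every feature; every other segment in the inventory fails at least one.

θ, ʈ, ts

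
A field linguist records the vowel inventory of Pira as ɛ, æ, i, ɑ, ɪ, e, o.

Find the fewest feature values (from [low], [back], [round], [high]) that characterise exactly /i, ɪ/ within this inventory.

/i, ɪ/ are exactly the [+high] segments in the inventory, so a single feature suffices.

[+high]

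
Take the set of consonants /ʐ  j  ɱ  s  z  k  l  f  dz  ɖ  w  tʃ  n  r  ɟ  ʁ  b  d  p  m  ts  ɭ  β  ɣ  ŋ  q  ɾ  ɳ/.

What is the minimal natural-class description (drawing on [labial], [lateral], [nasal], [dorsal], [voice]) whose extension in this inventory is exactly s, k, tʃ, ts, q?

[−voice, −labial]

Every target segment is [−voice], [−labial]; each remaining inventory member fails at least one of these. Each conjunct is needed — [−labial] alone would also admit /ʐ, j, z, l, …/; [−voice] alone would also admit /f, p/ — and no other single listed feature has exactly this extension, so two is the minimum.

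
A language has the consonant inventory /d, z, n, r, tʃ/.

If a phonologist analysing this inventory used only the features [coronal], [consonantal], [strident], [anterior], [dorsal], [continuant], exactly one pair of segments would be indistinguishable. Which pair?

n, d

Both /n/ and /d/ are [+coronal], [+consonantal], [−strident], [+anterior], [−dorsal], [−continuant]. Since the list omits [sonorant] and [nasal] — which do distinguish the alveolar nasal from the voiced alveolar stop — this pair collapses; all other pairs remain distinct.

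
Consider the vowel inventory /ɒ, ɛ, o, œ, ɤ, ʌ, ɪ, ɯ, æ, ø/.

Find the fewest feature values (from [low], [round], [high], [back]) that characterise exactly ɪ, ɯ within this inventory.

/ɪ, ɯ/ are exactly the [+high] segments in the inventory, so a single feature suffices.

[+high]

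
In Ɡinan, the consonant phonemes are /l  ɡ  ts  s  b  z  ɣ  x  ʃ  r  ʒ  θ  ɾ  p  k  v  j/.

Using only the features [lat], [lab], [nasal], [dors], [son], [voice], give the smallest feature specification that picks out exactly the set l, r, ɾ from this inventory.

Every target segment is [+sonorant], [−dorsal]; each remaining inventory member fails at least one of these. Each conjunct is needed — [−dorsal] alone would also admit /ts, s, b, z, …/; [+sonorant] alone would also admit /j/ — and no other single listed feature has exactly this extension, so two is the minimum.

[+son, −dors]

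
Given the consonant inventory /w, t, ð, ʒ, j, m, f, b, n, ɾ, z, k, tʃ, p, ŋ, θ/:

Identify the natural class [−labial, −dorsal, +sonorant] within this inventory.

n, ɾ

The [−labial] segments are /t, ð, ʒ, j, n, ɾ, z, k, tʃ, ŋ, θ/.
Then [−dorsal] gives /t, ð, ʒ, n, ɾ, z, tʃ, θ/.
Within that set, [+sonorant] leaves /n, ɾ/.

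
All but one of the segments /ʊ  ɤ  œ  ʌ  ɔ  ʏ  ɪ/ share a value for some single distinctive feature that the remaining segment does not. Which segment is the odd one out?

ɤ

/ɔ, ʊ, ɪ, ʌ, œ, ʏ/ are all [−tense], but /ɤ/ (mid back unrounded tense vowel) is [+tense]. No other single segment can be removed to leave a set sharing one feature value that the removed segment lacks, so /ɤ/ is the odd one out.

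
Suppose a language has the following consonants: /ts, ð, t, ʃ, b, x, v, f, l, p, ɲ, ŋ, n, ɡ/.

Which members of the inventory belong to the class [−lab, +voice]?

Eliminate segments failing any feature: /ts, t, ʃ, x/ are [−voice]; /b, v, f, p/ are [+labial]. The remaining /ð, l, ɲ, ŋ, n, ɡ/ satisfy [−labial], [+voice].

ð, l, ɲ, ŋ, n, ɡ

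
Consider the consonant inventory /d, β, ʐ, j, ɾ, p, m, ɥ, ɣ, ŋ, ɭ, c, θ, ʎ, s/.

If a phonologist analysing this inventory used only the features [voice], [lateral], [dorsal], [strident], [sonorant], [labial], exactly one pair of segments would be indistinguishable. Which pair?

/ŋ/ (velar nasal) and /j/ (palatal glide) are both [+voice], [−lateral], [+dorsal], [−strident], [+sonorant], [−labial], so none of the listed features separates them. (They do differ in [nasal], [continuant] and [back], which are not among the given features.) Every other pair in the inventory differs on at least one listed feature.

ŋ, j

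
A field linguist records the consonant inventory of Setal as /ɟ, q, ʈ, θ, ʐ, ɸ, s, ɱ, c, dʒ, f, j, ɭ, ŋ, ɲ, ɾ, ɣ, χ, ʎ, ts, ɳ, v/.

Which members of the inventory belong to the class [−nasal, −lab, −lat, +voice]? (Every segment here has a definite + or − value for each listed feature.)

ɟ, ʐ, dʒ, j, ɾ, ɣ

Checking each segment against [−nasal], [−labial], [−lateral], [+voice]: /ɟ/ (voiced palatal stop), /ʐ/ (voiced retroflex fricative), /dʒ/ (voiced postalveolar affricate), /j/ (palatal glide), /ɾ/ (alveolar tap), /ɣ/ (voiced velar fricative) satisfy every feature; every other segment in the inventory fails at least one.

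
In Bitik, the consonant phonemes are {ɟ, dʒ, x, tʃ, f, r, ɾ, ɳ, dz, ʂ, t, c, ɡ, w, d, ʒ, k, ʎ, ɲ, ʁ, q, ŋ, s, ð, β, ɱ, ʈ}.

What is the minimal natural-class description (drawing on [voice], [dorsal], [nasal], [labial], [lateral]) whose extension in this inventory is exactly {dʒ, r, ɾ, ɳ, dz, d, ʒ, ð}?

[+voice, -labial, -dorsal]

/dʒ, r, ɾ, ɳ, dz, d, ʒ, ð/ are all [+voice], [-labial], [-dorsal], and no other segment in the inventory matches all three values. Dropping any one of them over-generates: [-labial, -dorsal] alone would also admit /tʃ, ʂ, t, s, …/; [+voice, -dorsal] alone would also admit /β, ɱ/; [+voice, -labial] alone would also admit /ɟ, ɡ, ʎ, ɲ, …/. No other combination of two listed features picks out exactly this set either, so fewer than three features will not do.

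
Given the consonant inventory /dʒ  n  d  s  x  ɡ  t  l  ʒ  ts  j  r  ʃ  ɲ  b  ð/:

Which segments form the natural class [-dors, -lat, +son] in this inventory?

Among the inventory, the [-dorsal] segments are /dʒ, n, d, s, t, l, ʒ, ts, r, ʃ, b, ð/.
Of those, [-lateral] gives /dʒ, n, d, s, t, ʒ, ts, r, ʃ, b, ð/.
Then [+sonorant] leaves /n, r/.

n, r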